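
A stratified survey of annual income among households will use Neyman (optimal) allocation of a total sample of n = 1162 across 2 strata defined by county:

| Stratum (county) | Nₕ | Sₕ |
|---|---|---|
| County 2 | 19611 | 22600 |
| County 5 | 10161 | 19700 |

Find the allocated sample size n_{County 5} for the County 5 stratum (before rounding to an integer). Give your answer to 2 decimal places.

Neyman allocation: nₕ = n·NₕSₕ / Σⱼ NⱼSⱼ.
Σ NⱼSⱼ = 19611·22600 + 10161·19700 = 6.433803 × 10^8.
n_{County 5} = 1162·10161·19700 / (6.433803 × 10^8) = 361.53.

361.53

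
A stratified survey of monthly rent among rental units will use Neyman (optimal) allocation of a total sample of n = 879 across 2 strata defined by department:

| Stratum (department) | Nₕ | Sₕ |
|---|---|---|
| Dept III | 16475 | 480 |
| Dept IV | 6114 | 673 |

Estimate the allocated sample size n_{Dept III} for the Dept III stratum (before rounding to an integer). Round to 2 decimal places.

578.17

Neyman allocation: nₕ = n·NₕSₕ / Σⱼ NⱼSⱼ.
Σ NⱼSⱼ = 16475·480 + 6114·673 = 1.2022722 × 10^7.
n_{Dept III} = 879·16475·480 / (1.2022722 × 10^7) = 578.17.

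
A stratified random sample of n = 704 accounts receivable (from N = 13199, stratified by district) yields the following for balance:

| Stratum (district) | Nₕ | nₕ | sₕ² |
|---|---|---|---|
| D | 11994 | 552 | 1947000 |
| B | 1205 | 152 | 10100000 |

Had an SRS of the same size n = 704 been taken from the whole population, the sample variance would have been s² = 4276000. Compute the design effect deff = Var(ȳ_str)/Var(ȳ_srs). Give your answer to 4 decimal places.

0.5674

Var(ȳ_str) = Σ Wₕ²(1−fₕ)sₕ²/nₕ with Wₕ = Nₕ/13199:
  D: (11994/13199)²·(1−552/11994)·1947000/552 = 2778.5026
  B: (1205/13199)²·(1−152/1205)·10100000/152 = 483.96187
  → Var(ȳ_str) = 3262.4645.
Var(ȳ_srs) = (1 − 704/13199)·4276000/704 = 5749.8997.
deff = 3262.4645 / 5749.8997 = 0.5674.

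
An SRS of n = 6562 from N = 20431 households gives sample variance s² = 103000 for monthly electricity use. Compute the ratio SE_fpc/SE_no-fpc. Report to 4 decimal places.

f = n/N = 6562/20431 = 0.32117860.
SE_no-fpc = √(s²/n) = 3.9618725; SE_fpc = √((1−f)s²/n) = 3.2642113.
Ratio = √(1−f) = 0.82390618.

0.8239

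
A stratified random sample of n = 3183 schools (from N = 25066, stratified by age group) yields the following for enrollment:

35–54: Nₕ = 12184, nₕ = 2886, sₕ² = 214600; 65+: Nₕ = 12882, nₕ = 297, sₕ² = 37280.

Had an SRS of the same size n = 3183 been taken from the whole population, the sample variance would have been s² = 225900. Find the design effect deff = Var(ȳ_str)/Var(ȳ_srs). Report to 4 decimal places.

0.7391

Var(ȳ_str) = Σ Wₕ²(1−fₕ)sₕ²/nₕ with Wₕ = Nₕ/25066:
  35–54: (12184/25066)²·(1−2886/12184)·214600/2886 = 13.407344
  65+: (12882/25066)²·(1−297/12882)·37280/297 = 32.388132
  → Var(ȳ_str) = 45.795476.
Var(ȳ_srs) = (1 − 3183/25066)·225900/3183 = 61.958575.
deff = 45.795476 / 61.958575 = 0.7391.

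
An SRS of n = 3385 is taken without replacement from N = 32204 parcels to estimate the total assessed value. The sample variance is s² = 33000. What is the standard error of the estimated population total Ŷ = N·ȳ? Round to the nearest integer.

95120

Var(Ŷ) = N²·Var(ȳ) = N²·(1 − n/N)·s²/n.
f = 3385/32204 = 0.10511117; Var(ȳ) = 0.89488883·33000/3385 = 8.7241747.
Var(Ŷ) = 32204² · 8.7241747 = 9.0478208 × 10^9.
SE(Ŷ) = √(9.0478208 × 10^9) = 95120.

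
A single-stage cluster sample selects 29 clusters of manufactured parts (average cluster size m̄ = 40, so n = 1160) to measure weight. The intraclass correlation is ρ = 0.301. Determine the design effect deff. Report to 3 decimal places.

deff = 1 + (40 − 1)·0.301 = 1 + 11.739 = 12.739.

12.739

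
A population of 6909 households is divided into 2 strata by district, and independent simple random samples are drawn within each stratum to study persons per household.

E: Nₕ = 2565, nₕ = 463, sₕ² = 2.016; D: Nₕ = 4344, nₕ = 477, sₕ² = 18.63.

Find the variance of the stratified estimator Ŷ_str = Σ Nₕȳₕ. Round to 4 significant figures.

679600

Var(Ŷ_str) = Σₕ Nₕ²(1 − fₕ)sₕ²/nₕ.
E: 2565²·(1 − 463/2565)·2.016/463 = 23476.298.
D: 4344²·(1 − 477/4344)·18.63/477 = 656082.52.
Sum = 679558.82.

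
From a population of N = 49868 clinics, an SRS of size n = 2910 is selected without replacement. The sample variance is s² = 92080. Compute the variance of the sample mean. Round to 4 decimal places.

29.7961

Under SRS without replacement, Var(ȳ) = (1 − f)·s²/n with f = n/N = 2910/49868 = 0.05835405.
Var(ȳ) = (1 − 0.05835405)·92080/2910 = 0.94164595·31.642612 = 29.796137.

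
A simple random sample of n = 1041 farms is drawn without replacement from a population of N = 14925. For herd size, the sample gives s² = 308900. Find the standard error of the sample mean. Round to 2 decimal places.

Under SRS without replacement, Var(ȳ) = (1 − f)·s²/n with f = n/N = 1041/14925 = 0.06974874.
Var(ȳ) = (1 − 0.06974874)·308900/1041 = 0.93025126·296.73391 = 276.03709.
SE(ȳ) = √(276.03709) = 16.61.

16.61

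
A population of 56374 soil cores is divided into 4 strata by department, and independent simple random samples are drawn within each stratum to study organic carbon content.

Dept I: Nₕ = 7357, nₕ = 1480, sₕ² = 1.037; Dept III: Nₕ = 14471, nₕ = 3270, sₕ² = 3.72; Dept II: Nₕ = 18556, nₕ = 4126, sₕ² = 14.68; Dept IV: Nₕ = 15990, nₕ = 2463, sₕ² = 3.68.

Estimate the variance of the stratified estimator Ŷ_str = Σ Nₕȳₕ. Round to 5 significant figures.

Var(Ŷ_str) = Σₕ Nₕ²(1 − fₕ)sₕ²/nₕ.
Dept I: 7357²·(1 − 1480/7357)·1.037/1480 = 30295.177.
Dept III: 14471²·(1 − 3270/14471)·3.72/3270 = 184395.59.
Dept II: 18556²·(1 − 4126/18556)·14.68/4126 = 952681.05.
Dept IV: 15990²·(1 − 2463/15990)·3.68/2463 = 323171.73.
Sum = 1.4905435 × 10^6.

1.4905 × 10^6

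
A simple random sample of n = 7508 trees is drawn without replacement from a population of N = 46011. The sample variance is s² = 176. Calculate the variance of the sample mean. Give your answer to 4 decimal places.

Under SRS without replacement, Var(ȳ) = (1 − f)·s²/n with f = n/N = 7508/46011 = 0.16317837.
Var(ȳ) = (1 − 0.16317837)·176/7508 = 0.83682163·0.023441662 = 0.01961649.

0.0196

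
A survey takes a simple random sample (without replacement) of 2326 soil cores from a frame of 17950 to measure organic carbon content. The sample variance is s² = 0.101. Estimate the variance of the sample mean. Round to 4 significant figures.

3.780 × 10^-5

Under SRS without replacement, Var(ȳ) = (1 − f)·s²/n with f = n/N = 2326/17950 = 0.12958217.
Var(ȳ) = (1 − 0.12958217)·0.101/2326 = 0.87041783·4.3422184 × 10^-5 = 3.7795443 × 10^-5.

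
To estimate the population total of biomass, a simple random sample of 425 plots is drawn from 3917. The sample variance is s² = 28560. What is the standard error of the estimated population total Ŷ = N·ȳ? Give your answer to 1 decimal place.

Var(Ŷ) = N²·Var(ȳ) = N²·(1 − n/N)·s²/n.
f = 425/3917 = 0.10850140; Var(ȳ) = 0.89149860·28560/425 = 59.908706.
Var(Ŷ) = 3917² · 59.908706 = 9.1917263 × 10^8.
SE(Ŷ) = √(9.1917263 × 10^8) = 30317.9.

30317.9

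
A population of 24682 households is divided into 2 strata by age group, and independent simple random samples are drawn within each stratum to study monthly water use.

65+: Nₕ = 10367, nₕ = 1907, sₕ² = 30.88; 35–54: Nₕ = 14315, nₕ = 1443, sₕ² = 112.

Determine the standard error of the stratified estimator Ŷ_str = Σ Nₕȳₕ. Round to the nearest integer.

Var(Ŷ_str) = Σₕ Nₕ²(1 − fₕ)sₕ²/nₕ.
65+: 10367²·(1 − 1907/10367)·30.88/1907 = 1.4202018 × 10^6.
35–54: 14315²·(1 − 1443/14315)·112/1443 = 1.4301746 × 10^7.
Sum = 1.5721948 × 10^7.
SE = √(1.5721948 × 10^7) = 3965.

3965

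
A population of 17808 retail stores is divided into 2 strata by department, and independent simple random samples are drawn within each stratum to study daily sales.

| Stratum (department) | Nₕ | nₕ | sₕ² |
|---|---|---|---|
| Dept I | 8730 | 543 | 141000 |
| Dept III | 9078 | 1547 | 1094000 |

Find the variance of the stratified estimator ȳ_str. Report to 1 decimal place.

211.0

Var(ȳ_str) = Σₕ Wₕ²(1 − fₕ)sₕ²/nₕ with Wₕ = Nₕ/N, N = 17808.
Dept I: Wₕ = 0.49022911; term = 0.49022911²·(1 − 0.06219931)·141000/543 = 58.523194.
Dept III: Wₕ = 0.50977089; term = 0.50977089²·(1 − 0.17041199)·1094000/1547 = 152.45425.
Sum = 210.97744.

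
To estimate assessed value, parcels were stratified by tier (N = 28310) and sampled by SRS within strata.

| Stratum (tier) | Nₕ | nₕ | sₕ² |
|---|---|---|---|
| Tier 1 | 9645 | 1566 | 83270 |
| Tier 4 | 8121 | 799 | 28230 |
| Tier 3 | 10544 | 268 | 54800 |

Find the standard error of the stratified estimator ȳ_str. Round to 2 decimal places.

Var(ȳ_str) = Σₕ Wₕ²(1 − fₕ)sₕ²/nₕ with Wₕ = Nₕ/N, N = 28310.
Tier 1: Wₕ = 0.34069233; term = 0.34069233²·(1 − 0.16236392)·83270/1566 = 5.1698377.
Tier 4: Wₕ = 0.28685977; term = 0.28685977²·(1 − 0.09838690)·28230/799 = 2.6213415.
Tier 3: Wₕ = 0.37244790; term = 0.37244790²·(1 − 0.02541730)·54800/268 = 27.643658.
Sum = 35.434837.
SE = √(35.434837) = 5.95.

5.95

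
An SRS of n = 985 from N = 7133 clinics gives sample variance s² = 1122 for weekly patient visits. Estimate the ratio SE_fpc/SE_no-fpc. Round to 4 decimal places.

0.9284

f = n/N = 985/7133 = 0.13809056.
SE_no-fpc = √(s²/n) = 1.0672799; SE_fpc = √((1−f)s²/n) = 0.99085278.
Ratio = √(1−f) = 0.92839078.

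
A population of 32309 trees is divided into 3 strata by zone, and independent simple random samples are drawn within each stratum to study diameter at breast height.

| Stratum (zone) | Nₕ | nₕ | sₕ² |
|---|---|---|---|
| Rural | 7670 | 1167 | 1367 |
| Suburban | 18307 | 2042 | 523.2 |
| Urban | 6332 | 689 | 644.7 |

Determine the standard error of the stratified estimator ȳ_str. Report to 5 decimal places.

0.40136

Var(ȳ_str) = Σₕ Wₕ²(1 − fₕ)sₕ²/nₕ with Wₕ = Nₕ/N, N = 32309.
Rural: Wₕ = 0.23739515; term = 0.23739515²·(1 − 0.15215124)·1367/1167 = 0.055970572.
Suburban: Wₕ = 0.56662230; term = 0.56662230²·(1 − 0.11154203)·523.2/2042 = 0.07308634.
Urban: Wₕ = 0.19598254; term = 0.19598254²·(1 − 0.10881238)·644.7/689 = 0.032028926.
Sum = 0.16108584.
SE = √(0.16108584) = 0.40136.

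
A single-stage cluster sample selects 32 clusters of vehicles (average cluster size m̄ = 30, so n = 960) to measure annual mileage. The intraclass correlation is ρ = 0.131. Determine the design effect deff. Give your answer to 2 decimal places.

deff = 1 + (30 − 1)·0.131 = 1 + 3.799 = 4.799.

4.80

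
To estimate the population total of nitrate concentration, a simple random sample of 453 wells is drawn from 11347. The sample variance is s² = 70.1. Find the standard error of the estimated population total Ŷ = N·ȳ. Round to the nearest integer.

Var(Ŷ) = N²·Var(ȳ) = N²·(1 − n/N)·s²/n.
f = 453/11347 = 0.03992245; Var(ȳ) = 0.96007755·70.1/453 = 0.14856829.
Var(Ŷ) = 11347² · 0.14856829 = 1.9128822 × 10^7.
SE(Ŷ) = √(1.9128822 × 10^7) = 4374.

4374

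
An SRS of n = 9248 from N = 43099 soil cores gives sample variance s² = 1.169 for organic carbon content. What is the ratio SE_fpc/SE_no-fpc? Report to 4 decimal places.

0.8862

f = n/N = 9248/43099 = 0.21457574.
SE_no-fpc = √(s²/n) = 0.011243029; SE_fpc = √((1−f)s²/n) = 0.0099640409.
Ratio = √(1−f) = 0.88624165.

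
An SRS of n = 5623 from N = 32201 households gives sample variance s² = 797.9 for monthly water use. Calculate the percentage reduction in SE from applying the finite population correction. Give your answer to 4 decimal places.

9.1497

f = n/N = 5623/32201 = 0.17462191.
SE_no-fpc = √(s²/n) = 0.37669529; SE_fpc = √((1−f)s²/n) = 0.34222888.
Ratio = √(1−f) = 0.90850322. Reduction = 100·(1 − 0.90850322) = 9.1497%.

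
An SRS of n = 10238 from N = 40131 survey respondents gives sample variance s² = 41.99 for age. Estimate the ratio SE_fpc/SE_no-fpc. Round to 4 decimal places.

0.8631

f = n/N = 10238/40131 = 0.25511450.
SE_no-fpc = √(s²/n) = 0.064042072; SE_fpc = √((1−f)s²/n) = 0.055272631.
Ratio = √(1−f) = 0.86306749.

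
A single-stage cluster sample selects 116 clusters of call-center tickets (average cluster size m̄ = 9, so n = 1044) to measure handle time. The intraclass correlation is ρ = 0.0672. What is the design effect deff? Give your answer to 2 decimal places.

deff = 1 + (9 − 1)·0.0672 = 1 + 0.5376 = 1.5376.

1.54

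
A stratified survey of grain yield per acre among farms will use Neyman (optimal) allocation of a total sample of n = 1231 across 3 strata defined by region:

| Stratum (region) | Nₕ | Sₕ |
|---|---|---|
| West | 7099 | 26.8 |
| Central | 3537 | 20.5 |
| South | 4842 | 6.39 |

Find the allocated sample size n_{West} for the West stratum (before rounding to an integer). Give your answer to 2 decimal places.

797.41

Neyman allocation: nₕ = n·NₕSₕ / Σⱼ NⱼSⱼ.
Σ NⱼSⱼ = 7099·26.8 + 3537·20.5 + 4842·6.39 = 293702.08.
n_{West} = 1231·7099·26.8 / 293702.08 = 797.41.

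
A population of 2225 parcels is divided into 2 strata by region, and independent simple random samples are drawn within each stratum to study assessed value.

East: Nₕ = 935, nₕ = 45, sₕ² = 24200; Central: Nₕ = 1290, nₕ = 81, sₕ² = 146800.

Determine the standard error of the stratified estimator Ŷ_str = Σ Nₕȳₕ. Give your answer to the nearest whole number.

57219

Var(Ŷ_str) = Σₕ Nₕ²(1 − fₕ)sₕ²/nₕ.
East: 935²·(1 − 45/935)·24200/45 = 4.4751178 × 10^8.
Central: 1290²·(1 − 81/1290)·146800/81 = 2.8265524 × 10^9.
Sum = 3.2740642 × 10^9.
SE = √(3.2740642 × 10^9) = 57219.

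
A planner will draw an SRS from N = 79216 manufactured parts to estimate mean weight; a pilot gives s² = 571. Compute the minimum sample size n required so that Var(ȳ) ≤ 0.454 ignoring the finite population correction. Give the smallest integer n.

1258

Without fpc, n₀ = s²/D = 571/0.454 = 1257.7093.
Rounding up, n = 1258.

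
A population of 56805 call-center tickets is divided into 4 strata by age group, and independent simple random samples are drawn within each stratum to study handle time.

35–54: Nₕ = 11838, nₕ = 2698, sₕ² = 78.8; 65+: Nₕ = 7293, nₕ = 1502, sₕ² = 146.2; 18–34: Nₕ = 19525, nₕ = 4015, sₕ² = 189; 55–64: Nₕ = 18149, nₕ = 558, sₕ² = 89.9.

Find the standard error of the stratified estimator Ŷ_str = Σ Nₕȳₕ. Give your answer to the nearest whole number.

8542

Var(Ŷ_str) = Σₕ Nₕ²(1 − fₕ)sₕ²/nₕ.
35–54: 11838²·(1 − 2698/11838)·78.8/2698 = 3.160158 × 10^6.
65+: 7293²·(1 − 1502/7293)·146.2/1502 = 4.1109029 × 10^6.
18–34: 19525²·(1 − 4015/19525)·189/4015 = 1.425539 × 10^7.
55–64: 18149²·(1 − 558/18149)·89.9/558 = 5.1436182 × 10^7.
Sum = 7.2962633 × 10^7.
SE = √(7.2962633 × 10^7) = 8542.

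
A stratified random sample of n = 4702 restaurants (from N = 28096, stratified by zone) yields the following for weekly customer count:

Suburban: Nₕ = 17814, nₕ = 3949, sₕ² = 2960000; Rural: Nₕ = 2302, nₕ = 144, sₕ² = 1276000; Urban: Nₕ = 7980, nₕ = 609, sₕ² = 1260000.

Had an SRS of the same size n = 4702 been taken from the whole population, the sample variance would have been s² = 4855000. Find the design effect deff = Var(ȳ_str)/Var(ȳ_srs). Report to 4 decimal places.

Var(ȳ_str) = Σ Wₕ²(1−fₕ)sₕ²/nₕ with Wₕ = Nₕ/28096:
  Suburban: (17814/28096)²·(1−3949/17814)·2960000/3949 = 234.52919
  Rural: (2302/28096)²·(1−144/2302)·1276000/144 = 55.764261
  Urban: (7980/28096)²·(1−609/7980)·1260000/609 = 154.16776
  → Var(ȳ_str) = 444.46121.
Var(ȳ_srs) = (1 − 4702/28096)·4855000/4702 = 859.73895.
deff = 444.46121 / 859.73895 = 0.5170.

0.5170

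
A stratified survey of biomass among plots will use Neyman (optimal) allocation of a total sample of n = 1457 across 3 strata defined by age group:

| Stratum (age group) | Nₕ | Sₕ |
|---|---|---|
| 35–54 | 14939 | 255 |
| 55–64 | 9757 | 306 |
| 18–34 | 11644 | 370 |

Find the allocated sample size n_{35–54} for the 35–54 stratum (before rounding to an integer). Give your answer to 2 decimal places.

499.88

Neyman allocation: nₕ = n·NₕSₕ / Σⱼ NⱼSⱼ.
Σ NⱼSⱼ = 14939·255 + 9757·306 + 11644·370 = 1.1103367 × 10^7.
n_{35–54} = 1457·14939·255 / (1.1103367 × 10^7) = 499.88.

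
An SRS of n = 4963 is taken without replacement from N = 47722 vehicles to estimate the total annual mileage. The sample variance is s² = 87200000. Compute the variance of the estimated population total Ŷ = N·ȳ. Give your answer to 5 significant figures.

Var(Ŷ) = N²·Var(ȳ) = N²·(1 − n/N)·s²/n.
f = 4963/47722 = 0.10399816; Var(ȳ) = 0.89600184·87200000/4963 = 15742.769.
Var(Ŷ) = 47722² · 15742.769 = 3.5852413 × 10^13.

3.5852 × 10^13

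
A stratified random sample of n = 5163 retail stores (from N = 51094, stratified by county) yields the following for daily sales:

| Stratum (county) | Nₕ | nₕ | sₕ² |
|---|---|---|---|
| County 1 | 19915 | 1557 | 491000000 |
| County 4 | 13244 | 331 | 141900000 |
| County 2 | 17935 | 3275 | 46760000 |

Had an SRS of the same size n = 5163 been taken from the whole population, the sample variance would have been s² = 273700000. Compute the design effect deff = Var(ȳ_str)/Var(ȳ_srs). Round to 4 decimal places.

1.5462

Var(ȳ_str) = Σ Wₕ²(1−fₕ)sₕ²/nₕ with Wₕ = Nₕ/51094:
  County 1: (19915/51094)²·(1−1557/19915)·491000000/1557 = 44163.018
  County 4: (13244/51094)²·(1−331/13244)·141900000/331 = 28084.126
  County 2: (17935/51094)²·(1−3275/17935)·46760000/3275 = 1437.9995
  → Var(ȳ_str) = 73685.144.
Var(ȳ_srs) = (1 − 5163/51094)·273700000/5163 = 47655.021.
deff = 73685.144 / 47655.021 = 1.5462.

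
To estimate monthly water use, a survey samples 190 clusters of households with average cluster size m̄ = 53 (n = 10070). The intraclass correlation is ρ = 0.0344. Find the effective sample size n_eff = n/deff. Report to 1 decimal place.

deff = 1 + (53 − 1)·0.0344 = 1 + 1.7888 = 2.7888.
n_eff = 10070 / 2.7888 = 3610.9.

3610.9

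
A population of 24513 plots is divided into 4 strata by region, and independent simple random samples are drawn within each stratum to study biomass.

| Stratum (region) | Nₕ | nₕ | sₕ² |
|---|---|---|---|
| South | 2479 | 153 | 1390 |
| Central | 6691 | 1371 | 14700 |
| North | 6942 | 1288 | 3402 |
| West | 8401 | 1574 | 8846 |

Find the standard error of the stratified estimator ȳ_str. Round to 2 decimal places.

1.20

Var(ȳ_str) = Σₕ Wₕ²(1 − fₕ)sₕ²/nₕ with Wₕ = Nₕ/N, N = 24513.
South: Wₕ = 0.10113001; term = 0.10113001²·(1 − 0.06171843)·1390/153 = 0.087179962.
Central: Wₕ = 0.27295721; term = 0.27295721²·(1 − 0.20490211)·14700/1371 = 0.63516946.
North: Wₕ = 0.28319667; term = 0.28319667²·(1 − 0.18553731)·3402/1288 = 0.17253052.
West: Wₕ = 0.34271611; term = 0.34271611²·(1 − 0.18735865)·8846/1574 = 0.53642643.
Sum = 1.4313064.
SE = √(1.4313064) = 1.20.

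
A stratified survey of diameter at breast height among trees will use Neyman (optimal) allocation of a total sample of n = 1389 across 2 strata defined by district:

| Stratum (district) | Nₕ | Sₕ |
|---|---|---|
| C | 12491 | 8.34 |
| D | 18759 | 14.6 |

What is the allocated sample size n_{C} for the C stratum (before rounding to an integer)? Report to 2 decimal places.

Neyman allocation: nₕ = n·NₕSₕ / Σⱼ NⱼSⱼ.
Σ NⱼSⱼ = 12491·8.34 + 18759·14.6 = 378056.34.
n_{C} = 1389·12491·8.34 / 378056.34 = 382.74.

382.74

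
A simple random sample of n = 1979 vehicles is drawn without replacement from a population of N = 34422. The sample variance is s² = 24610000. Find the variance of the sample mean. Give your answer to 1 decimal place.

11720.6

Under SRS without replacement, Var(ȳ) = (1 − f)·s²/n with f = n/N = 1979/34422 = 0.05749230.
Var(ȳ) = (1 − 0.05749230)·24610000/1979 = 0.94250770·12435.574 = 11720.624.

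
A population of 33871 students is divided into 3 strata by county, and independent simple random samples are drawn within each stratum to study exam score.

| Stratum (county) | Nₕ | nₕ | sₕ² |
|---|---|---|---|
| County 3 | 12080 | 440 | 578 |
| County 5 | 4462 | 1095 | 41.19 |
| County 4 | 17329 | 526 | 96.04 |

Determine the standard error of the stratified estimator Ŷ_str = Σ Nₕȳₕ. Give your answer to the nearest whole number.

Var(Ŷ_str) = Σₕ Nₕ²(1 − fₕ)sₕ²/nₕ.
County 3: 12080²·(1 − 440/12080)·578/440 = 1.8471199 × 10^8.
County 5: 4462²·(1 − 1095/4462)·41.19/1095 = 565132.59.
County 4: 17329²·(1 − 526/17329)·96.04/526 = 5.3165112 × 10^7.
Sum = 2.3844223 × 10^8.
SE = √(2.3844223 × 10^8) = 15442.

15442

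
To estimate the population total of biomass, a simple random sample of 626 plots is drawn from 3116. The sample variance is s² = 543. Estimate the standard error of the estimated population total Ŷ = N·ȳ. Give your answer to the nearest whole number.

Var(Ŷ) = N²·Var(ȳ) = N²·(1 − n/N)·s²/n.
f = 626/3116 = 0.20089859; Var(ȳ) = 0.79910141·543/626 = 0.69315027.
Var(Ŷ) = 3116² · 0.69315027 = 6.730112 × 10^6.
SE(Ŷ) = √(6.730112 × 10^6) = 2594.

2594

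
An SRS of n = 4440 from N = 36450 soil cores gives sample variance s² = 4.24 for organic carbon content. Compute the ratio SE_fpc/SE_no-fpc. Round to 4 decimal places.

f = n/N = 4440/36450 = 0.12181070.
SE_no-fpc = √(s²/n) = 0.030902345; SE_fpc = √((1−f)s²/n) = 0.02895913.
Ratio = √(1−f) = 0.93711755.

0.9371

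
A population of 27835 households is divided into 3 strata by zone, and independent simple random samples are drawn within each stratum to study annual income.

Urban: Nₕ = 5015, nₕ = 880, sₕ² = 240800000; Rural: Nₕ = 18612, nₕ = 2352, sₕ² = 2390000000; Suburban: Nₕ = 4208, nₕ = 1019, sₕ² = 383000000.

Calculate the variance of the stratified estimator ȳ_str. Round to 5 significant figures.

Var(ȳ_str) = Σₕ Wₕ²(1 − fₕ)sₕ²/nₕ with Wₕ = Nₕ/N, N = 27835.
Urban: Wₕ = 0.18016885; term = 0.18016885²·(1 − 0.17547358)·240800000/880 = 7323.8225.
Rural: Wₕ = 0.66865457; term = 0.66865457²·(1 − 0.12637008)·2390000000/2352 = 396909.7.
Suburban: Wₕ = 0.15117658; term = 0.15117658²·(1 − 0.24215779)·383000000/1019 = 6509.8711.
Sum = 410743.39.

410740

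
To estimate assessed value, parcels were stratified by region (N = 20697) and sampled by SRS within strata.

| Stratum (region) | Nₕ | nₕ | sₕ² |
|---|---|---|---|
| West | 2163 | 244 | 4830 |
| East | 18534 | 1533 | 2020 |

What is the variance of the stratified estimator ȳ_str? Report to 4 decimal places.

1.1611

Var(ȳ_str) = Σₕ Wₕ²(1 − fₕ)sₕ²/nₕ with Wₕ = Nₕ/N, N = 20697.
West: Wₕ = 0.10450790; term = 0.10450790²·(1 − 0.11280629)·4830/244 = 0.19181122.
East: Wₕ = 0.89549210; term = 0.89549210²·(1 − 0.08271285)·2020/1533 = 0.96925498.
Sum = 1.1610662.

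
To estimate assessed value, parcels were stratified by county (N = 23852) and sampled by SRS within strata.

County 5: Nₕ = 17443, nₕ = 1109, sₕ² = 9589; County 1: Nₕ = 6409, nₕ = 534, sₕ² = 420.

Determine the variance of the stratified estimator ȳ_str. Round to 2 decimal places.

Var(ȳ_str) = Σₕ Wₕ²(1 − fₕ)sₕ²/nₕ with Wₕ = Nₕ/N, N = 23852.
County 5: Wₕ = 0.73130136; term = 0.73130136²·(1 − 0.06357851)·9589/1109 = 4.3301795.
County 1: Wₕ = 0.26869864; term = 0.26869864²·(1 − 0.08332033)·420/534 = 0.052054296.
Sum = 4.3822338.

4.38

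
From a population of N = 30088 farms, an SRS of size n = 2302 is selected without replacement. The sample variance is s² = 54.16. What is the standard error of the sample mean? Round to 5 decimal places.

Under SRS without replacement, Var(ȳ) = (1 − f)·s²/n with f = n/N = 2302/30088 = 0.07650891.
Var(ȳ) = (1 − 0.07650891)·54.16/2302 = 0.92349109·0.023527368 = 0.021727314.
SE(ȳ) = √(0.021727314) = 0.14740.

0.14740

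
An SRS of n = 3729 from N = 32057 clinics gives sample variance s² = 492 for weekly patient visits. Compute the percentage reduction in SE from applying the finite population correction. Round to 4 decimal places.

5.9960

f = n/N = 3729/32057 = 0.11632405.
SE_no-fpc = √(s²/n) = 0.36323389; SE_fpc = √((1−f)s²/n) = 0.34145453.
Ratio = √(1−f) = 0.94004040. Reduction = 100·(1 − 0.94004040) = 5.9960%.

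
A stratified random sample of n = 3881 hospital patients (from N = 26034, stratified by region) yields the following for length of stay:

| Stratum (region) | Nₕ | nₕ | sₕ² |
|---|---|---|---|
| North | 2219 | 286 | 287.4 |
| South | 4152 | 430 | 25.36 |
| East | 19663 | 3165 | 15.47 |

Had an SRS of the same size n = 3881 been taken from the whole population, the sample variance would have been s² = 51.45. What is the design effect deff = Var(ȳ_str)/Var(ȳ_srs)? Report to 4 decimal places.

Var(ȳ_str) = Σ Wₕ²(1−fₕ)sₕ²/nₕ with Wₕ = Nₕ/26034:
  North: (2219/26034)²·(1−286/2219)·287.4/286 = 0.0063595749
  South: (4152/26034)²·(1−430/4152)·25.36/430 = 0.0013447226
  East: (19663/26034)²·(1−3165/19663)·15.47/3165 = 0.0023394614
  → Var(ȳ_str) = 0.010043759.
Var(ȳ_srs) = (1 − 3881/26034)·51.45/3881 = 0.011280631.
deff = 0.010043759 / 0.011280631 = 0.8904.

0.8904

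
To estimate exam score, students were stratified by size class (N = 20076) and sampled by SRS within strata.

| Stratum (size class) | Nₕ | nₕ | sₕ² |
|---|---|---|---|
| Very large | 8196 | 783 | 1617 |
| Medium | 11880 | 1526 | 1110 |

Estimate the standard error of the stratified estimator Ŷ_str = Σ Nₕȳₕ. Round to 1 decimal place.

14661.0

Var(Ŷ_str) = Σₕ Nₕ²(1 − fₕ)sₕ²/nₕ.
Very large: 8196²·(1 − 783/8196)·1617/783 = 1.2547125 × 10^8.
Medium: 11880²·(1 − 1526/11880)·1110/1526 = 8.9473216 × 10^7.
Sum = 2.1494447 × 10^8.
SE = √(2.1494447 × 10^8) = 14661.0.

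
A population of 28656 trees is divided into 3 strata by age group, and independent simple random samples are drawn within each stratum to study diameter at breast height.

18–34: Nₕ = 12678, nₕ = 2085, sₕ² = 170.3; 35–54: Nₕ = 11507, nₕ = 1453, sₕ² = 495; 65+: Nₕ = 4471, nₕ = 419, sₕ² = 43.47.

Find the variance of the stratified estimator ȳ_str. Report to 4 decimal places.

0.0636

Var(ȳ_str) = Σₕ Wₕ²(1 − fₕ)sₕ²/nₕ with Wₕ = Nₕ/N, N = 28656.
18–34: Wₕ = 0.44242044; term = 0.44242044²·(1 − 0.16445812)·170.3/2085 = 0.013358176.
35–54: Wₕ = 0.40155639; term = 0.40155639²·(1 − 0.12627097)·495/1453 = 0.047996486.
65+: Wₕ = 0.15602317; term = 0.15602317²·(1 − 0.09371505)·43.47/419 = 0.0022888566.
Sum = 0.063643519.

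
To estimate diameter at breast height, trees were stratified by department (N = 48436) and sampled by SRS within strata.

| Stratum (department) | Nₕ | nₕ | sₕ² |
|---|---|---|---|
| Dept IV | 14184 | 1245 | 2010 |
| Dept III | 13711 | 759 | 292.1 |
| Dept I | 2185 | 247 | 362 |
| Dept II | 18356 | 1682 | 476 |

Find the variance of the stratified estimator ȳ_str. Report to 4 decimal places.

Var(ȳ_str) = Σₕ Wₕ²(1 − fₕ)sₕ²/nₕ with Wₕ = Nₕ/N, N = 48436.
Dept IV: Wₕ = 0.29284004; term = 0.29284004²·(1 − 0.08777496)·2010/1245 = 0.126296.
Dept III: Wₕ = 0.28307457; term = 0.28307457²·(1 − 0.05535701)·292.1/759 = 0.029131256.
Dept I: Wₕ = 0.04511107; term = 0.04511107²·(1 − 0.11304348)·362/247 = 0.0026453326.
Dept II: Wₕ = 0.37897432; term = 0.37897432²·(1 − 0.09163216)·476/1682 = 0.036920049.
Sum = 0.19499264.

0.1950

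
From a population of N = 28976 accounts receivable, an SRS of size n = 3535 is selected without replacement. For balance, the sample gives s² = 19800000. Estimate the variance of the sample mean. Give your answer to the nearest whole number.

Under SRS without replacement, Var(ȳ) = (1 − f)·s²/n with f = n/N = 3535/28976 = 0.12199752.
Var(ȳ) = (1 − 0.12199752)·19800000/3535 = 0.87800248·5601.1315 = 4917.8074.

4918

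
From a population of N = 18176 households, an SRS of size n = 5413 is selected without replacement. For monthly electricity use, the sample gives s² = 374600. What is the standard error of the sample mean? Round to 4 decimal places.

6.9710

Under SRS without replacement, Var(ȳ) = (1 − f)·s²/n with f = n/N = 5413/18176 = 0.29781030.
Var(ȳ) = (1 − 0.29781030)·374600/5413 = 0.70218970·69.203769 = 48.594174.
SE(ȳ) = √(48.594174) = 6.9710.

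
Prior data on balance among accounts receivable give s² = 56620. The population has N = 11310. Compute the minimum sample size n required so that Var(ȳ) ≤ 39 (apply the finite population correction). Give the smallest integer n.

Without fpc, n₀ = s²/D = 56620/39 = 1451.7949.
With fpc, (1 − n/N)·s²/n ≤ D requires n ≥ n₀/(1 + n₀/N) = 1451.7949/(1 + 1451.7949/11310) = 1286.6372.
Rounding up, n = 1287.

1287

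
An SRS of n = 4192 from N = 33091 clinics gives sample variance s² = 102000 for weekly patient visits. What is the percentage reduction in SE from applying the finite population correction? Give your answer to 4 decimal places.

f = n/N = 4192/33091 = 0.12668097.
SE_no-fpc = √(s²/n) = 4.9327539; SE_fpc = √((1−f)s²/n) = 4.6097345.
Ratio = √(1−f) = 0.93451540. Reduction = 100·(1 − 0.93451540) = 6.5485%.

6.5485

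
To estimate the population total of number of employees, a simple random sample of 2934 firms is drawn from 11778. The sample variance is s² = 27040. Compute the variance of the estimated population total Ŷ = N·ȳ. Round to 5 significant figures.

9.5999 × 10^8

Var(Ŷ) = N²·Var(ȳ) = N²·(1 − n/N)·s²/n.
f = 2934/11778 = 0.24910851; Var(ȳ) = 0.75089149·27040/2934 = 6.9202815.
Var(Ŷ) = 11778² · 6.9202815 = 9.5999034 × 10^8.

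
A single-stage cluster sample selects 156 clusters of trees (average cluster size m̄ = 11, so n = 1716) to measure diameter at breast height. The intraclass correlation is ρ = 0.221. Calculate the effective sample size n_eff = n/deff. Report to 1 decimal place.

534.6

deff = 1 + (11 − 1)·0.221 = 1 + 2.21 = 3.21.
n_eff = 1716 / 3.21 = 534.6.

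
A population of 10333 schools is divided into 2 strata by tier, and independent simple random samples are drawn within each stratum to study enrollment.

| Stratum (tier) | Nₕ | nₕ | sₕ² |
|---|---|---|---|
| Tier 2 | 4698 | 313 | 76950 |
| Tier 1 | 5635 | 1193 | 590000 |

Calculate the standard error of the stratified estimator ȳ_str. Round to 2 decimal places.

Var(ȳ_str) = Σₕ Wₕ²(1 − fₕ)sₕ²/nₕ with Wₕ = Nₕ/N, N = 10333.
Tier 2: Wₕ = 0.45465983; term = 0.45465983²·(1 − 0.06662410)·76950/313 = 47.434468.
Tier 1: Wₕ = 0.54534017; term = 0.54534017²·(1 − 0.21171251)·590000/1193 = 115.93944.
Sum = 163.37391.
SE = √(163.37391) = 12.78.

12.78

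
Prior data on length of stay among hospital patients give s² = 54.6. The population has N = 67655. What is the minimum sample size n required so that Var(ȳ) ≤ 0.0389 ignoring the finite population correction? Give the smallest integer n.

Without fpc, n₀ = s²/D = 54.6/0.0389 = 1403.5990.
Rounding up, n = 1404.

1404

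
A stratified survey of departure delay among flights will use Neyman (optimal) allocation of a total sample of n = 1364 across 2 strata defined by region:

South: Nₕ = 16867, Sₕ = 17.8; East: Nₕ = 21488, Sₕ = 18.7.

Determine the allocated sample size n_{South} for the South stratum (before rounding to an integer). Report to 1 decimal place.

Neyman allocation: nₕ = n·NₕSₕ / Σⱼ NⱼSⱼ.
Σ NⱼSⱼ = 16867·17.8 + 21488·18.7 = 702058.2.
n_{South} = 1364·16867·17.8 / 702058.2 = 583.3.

583.3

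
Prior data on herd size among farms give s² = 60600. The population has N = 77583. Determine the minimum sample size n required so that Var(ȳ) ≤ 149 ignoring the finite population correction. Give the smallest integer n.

Without fpc, n₀ = s²/D = 60600/149 = 406.7114.
Rounding up, n = 407.

407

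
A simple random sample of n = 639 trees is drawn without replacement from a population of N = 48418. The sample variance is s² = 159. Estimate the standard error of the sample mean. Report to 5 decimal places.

Under SRS without replacement, Var(ȳ) = (1 − f)·s²/n with f = n/N = 639/48418 = 0.01319757.
Var(ȳ) = (1 − 0.01319757)·159/639 = 0.98680243·0.24882629 = 0.24554239.
SE(ȳ) = √(0.24554239) = 0.49552.

0.49552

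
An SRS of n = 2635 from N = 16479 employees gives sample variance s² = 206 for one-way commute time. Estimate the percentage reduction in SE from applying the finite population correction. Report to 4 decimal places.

f = n/N = 2635/16479 = 0.15990048.
SE_no-fpc = √(s²/n) = 0.27960395; SE_fpc = √((1−f)s²/n) = 0.25627643.
Ratio = √(1−f) = 0.91656943. Reduction = 100·(1 − 0.91656943) = 8.3431%.

8.3431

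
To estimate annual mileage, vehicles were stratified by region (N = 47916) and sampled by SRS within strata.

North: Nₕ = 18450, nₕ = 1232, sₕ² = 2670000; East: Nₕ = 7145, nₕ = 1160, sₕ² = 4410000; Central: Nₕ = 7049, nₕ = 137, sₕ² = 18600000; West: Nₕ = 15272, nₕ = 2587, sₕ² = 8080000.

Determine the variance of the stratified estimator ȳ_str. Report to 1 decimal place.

Var(ȳ_str) = Σₕ Wₕ²(1 − fₕ)sₕ²/nₕ with Wₕ = Nₕ/N, N = 47916.
North: Wₕ = 0.38504884; term = 0.38504884²·(1 − 0.06677507)·2670000/1232 = 299.85999.
East: Wₕ = 0.14911512; term = 0.14911512²·(1 − 0.16235129)·4410000/1160 = 70.808578.
Central: Wₕ = 0.14711161; term = 0.14711161²·(1 − 0.01943538)·18600000/137 = 2881.1277.
West: Wₕ = 0.31872443; term = 0.31872443²·(1 − 0.16939497)·8080000/2587 = 263.53616.
Sum = 3515.3324.

3515.3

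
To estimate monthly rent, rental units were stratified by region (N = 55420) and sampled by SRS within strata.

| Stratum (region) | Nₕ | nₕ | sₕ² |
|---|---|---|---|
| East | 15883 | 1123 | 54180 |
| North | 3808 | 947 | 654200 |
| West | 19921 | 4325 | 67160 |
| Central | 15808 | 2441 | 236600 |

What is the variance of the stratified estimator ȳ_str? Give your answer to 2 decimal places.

14.37

Var(ȳ_str) = Σₕ Wₕ²(1 − fₕ)sₕ²/nₕ with Wₕ = Nₕ/N, N = 55420.
East: Wₕ = 0.28659329; term = 0.28659329²·(1 − 0.07070453)·54180/1123 = 3.6825198.
North: Wₕ = 0.06871166; term = 0.06871166²·(1 − 0.24868697)·654200/947 = 2.4504301.
West: Wₕ = 0.35945507; term = 0.35945507²·(1 − 0.21710757)·67160/4325 = 1.5707819.
Central: Wₕ = 0.28523999; term = 0.28523999²·(1 − 0.15441549)·236600/2441 = 6.6684484.
Sum = 14.37218.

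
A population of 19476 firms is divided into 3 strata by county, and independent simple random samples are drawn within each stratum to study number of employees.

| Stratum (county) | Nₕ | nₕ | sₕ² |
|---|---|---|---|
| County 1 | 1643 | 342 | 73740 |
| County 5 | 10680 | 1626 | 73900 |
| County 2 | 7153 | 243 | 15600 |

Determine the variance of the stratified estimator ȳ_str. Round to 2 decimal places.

21.17

Var(ȳ_str) = Σₕ Wₕ²(1 − fₕ)sₕ²/nₕ with Wₕ = Nₕ/N, N = 19476.
County 1: Wₕ = 0.08436024; term = 0.08436024²·(1 − 0.20815581)·73740/342 = 1.215045.
County 5: Wₕ = 0.54836722; term = 0.54836722²·(1 − 0.15224719)·73900/1626 = 11.586069.
County 2: Wₕ = 0.36727254; term = 0.36727254²·(1 − 0.03397176)·15600/243 = 8.3653683.
Sum = 21.166482.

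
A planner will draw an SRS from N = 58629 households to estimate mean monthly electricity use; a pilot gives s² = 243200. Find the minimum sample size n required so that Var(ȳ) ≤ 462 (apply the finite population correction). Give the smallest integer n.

522

Without fpc, n₀ = s²/D = 243200/462 = 526.4069.
With fpc, (1 − n/N)·s²/n ≤ D requires n ≥ n₀/(1 + n₀/N) = 526.4069/(1 + 526.4069/58629) = 521.7226.
Rounding up, n = 522.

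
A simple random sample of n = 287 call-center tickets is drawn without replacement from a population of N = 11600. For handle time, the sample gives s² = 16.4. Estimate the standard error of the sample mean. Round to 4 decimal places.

Under SRS without replacement, Var(ȳ) = (1 − f)·s²/n with f = n/N = 287/11600 = 0.02474138.
Var(ȳ) = (1 − 0.02474138)·16.4/287 = 0.97525862·0.057142857 = 0.055729064.
SE(ȳ) = √(0.055729064) = 0.2361.

0.2361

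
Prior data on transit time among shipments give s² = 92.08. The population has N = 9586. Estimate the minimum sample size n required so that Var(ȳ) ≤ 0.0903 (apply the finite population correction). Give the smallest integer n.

Without fpc, n₀ = s²/D = 92.08/0.0903 = 1019.7121.
With fpc, (1 − n/N)·s²/n ≤ D requires n ≥ n₀/(1 + n₀/N) = 1019.7121/(1 + 1019.7121/9586) = 921.6694.
Rounding up, n = 922.

922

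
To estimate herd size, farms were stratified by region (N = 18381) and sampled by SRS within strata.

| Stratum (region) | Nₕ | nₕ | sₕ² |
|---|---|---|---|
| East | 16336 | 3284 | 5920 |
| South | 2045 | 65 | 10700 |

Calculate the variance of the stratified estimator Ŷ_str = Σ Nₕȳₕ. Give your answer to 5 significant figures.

Var(Ŷ_str) = Σₕ Nₕ²(1 − fₕ)sₕ²/nₕ.
East: 16336²·(1 − 3284/16336)·5920/3284 = 3.843628 × 10^8.
South: 2045²·(1 − 65/2045)·10700/65 = 6.6654415 × 10^8.
Sum = 1.050907 × 10^9.

1.0509 × 10^9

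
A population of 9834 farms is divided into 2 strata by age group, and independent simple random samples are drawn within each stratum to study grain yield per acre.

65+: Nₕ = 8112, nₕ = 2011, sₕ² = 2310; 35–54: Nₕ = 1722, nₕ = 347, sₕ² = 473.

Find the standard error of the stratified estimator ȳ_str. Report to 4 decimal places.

Var(ȳ_str) = Σₕ Wₕ²(1 − fₕ)sₕ²/nₕ with Wₕ = Nₕ/N, N = 9834.
65+: Wₕ = 0.82489323; term = 0.82489323²·(1 − 0.24790434)·2310/2011 = 0.58785263.
35–54: Wₕ = 0.17510677; term = 0.17510677²·(1 − 0.20150987)·473/347 = 0.033373911.
Sum = 0.62122654.
SE = √(0.62122654) = 0.7882.

0.7882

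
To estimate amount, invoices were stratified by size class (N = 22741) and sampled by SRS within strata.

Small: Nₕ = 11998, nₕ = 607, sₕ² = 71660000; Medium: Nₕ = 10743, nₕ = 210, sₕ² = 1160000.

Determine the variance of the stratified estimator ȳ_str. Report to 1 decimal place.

32407.6

Var(ȳ_str) = Σₕ Wₕ²(1 − fₕ)sₕ²/nₕ with Wₕ = Nₕ/N, N = 22741.
Small: Wₕ = 0.52759333; term = 0.52759333²·(1 − 0.05059177)·71660000/607 = 31198.93.
Medium: Wₕ = 0.47240667; term = 0.47240667²·(1 − 0.01954761)·1160000/210 = 1208.6408.
Sum = 32407.571.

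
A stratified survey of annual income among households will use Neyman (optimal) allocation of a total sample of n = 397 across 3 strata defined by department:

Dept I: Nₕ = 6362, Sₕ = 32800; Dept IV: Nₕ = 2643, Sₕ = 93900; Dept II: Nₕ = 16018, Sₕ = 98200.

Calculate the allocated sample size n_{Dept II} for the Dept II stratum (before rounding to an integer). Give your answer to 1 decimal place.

307.6

Neyman allocation: nₕ = n·NₕSₕ / Σⱼ NⱼSⱼ.
Σ NⱼSⱼ = 6362·32800 + 2643·93900 + 16018·98200 = 2.0298189 × 10^9.
n_{Dept II} = 397·16018·98200 / (2.0298189 × 10^9) = 307.6.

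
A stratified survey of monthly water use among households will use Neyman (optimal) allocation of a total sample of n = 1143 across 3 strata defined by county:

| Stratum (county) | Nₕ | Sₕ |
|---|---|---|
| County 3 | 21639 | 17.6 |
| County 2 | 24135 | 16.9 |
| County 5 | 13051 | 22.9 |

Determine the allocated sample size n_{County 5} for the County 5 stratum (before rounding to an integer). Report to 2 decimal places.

314.09

Neyman allocation: nₕ = n·NₕSₕ / Σⱼ NⱼSⱼ.
Σ NⱼSⱼ = 21639·17.6 + 24135·16.9 + 13051·22.9 = 1.0875958 × 10^6.
n_{County 5} = 1143·13051·22.9 / (1.0875958 × 10^6) = 314.09.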